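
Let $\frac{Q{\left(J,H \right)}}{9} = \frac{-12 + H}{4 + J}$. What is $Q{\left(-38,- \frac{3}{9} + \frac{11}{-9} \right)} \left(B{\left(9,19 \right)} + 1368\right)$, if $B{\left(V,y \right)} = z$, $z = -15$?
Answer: $\frac{82533}{17} \approx 4854.9$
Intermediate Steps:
$Q{\left(J,H \right)} = \frac{9 \left(-12 + H\right)}{4 + J}$ ($Q{\left(J,H \right)} = 9 \frac{-12 + H}{4 + J} = \frac{9 \left(-12 + H\right)}{4 + J}$)
$B{\left(V,y \right)} = -15$
$Q{\left(-38,- \frac{3}{9} + \frac{11}{-9} \right)} \left(B{\left(9,19 \right)} + 1368\right) = \frac{9 \left(-12 + \left(- \frac{3}{9} + \frac{11}{-9}\right)\right)}{4 - 38} \left(-15 + 1368\right) = \frac{9 \left(-12 + \left(\left(-3\right) \frac{1}{9} + 11 \left(- \frac{1}{9}\right)\right)\right)}{-34} \cdot 1353 = 9 \left(- \frac{1}{34}\right) \left(-12 - \frac{14}{9}\right) 1353 = 9 \left(- \frac{1}{34}\right) \left(- \frac{122}{9}\right) 1353 = \frac{61}{17} \cdot 1353 = \frac{82533}{17}$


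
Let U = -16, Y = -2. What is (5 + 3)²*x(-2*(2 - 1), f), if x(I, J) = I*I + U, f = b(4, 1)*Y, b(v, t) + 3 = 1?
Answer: -768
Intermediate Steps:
b(v, t) = -2 (b(v, t) = -3 + 1 = -2)
f = 4 (f = -2*(-2) = 4)
x(I, J) = -16 + I² (x(I, J) = I*I - 16 = I² - 16 = -16 + I²)
(5 + 3)²*x(-2*(2 - 1), f) = (5 + 3)²*(-16 + (-2*(2 - 1))²) = 8²*(-16 + (-2*1)²) = 64*(-16 + (-2)²) = 64*(-16 + 4) = 64*(-12) = -768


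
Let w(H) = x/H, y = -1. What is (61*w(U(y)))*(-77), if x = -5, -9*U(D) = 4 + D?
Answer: -70455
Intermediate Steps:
U(D) = -4/9 - D/9 (U(D) = -(4 + D)/9 = -4/9 - D/9)
w(H) = -5/H
(61*w(U(y)))*(-77) = (61*(-5/(-4/9 - ⅑*(-1))))*(-77) = (61*(-5/(-4/9 + ⅑)))*(-77) = (61*(-5/(-⅓)))*(-77) = (61*(-5*(-3)))*(-77) = (61*15)*(-77) = 915*(-77) = -70455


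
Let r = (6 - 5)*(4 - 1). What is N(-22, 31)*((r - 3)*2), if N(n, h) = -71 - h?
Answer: 0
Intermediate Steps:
r = 3 (r = 1*3 = 3)
N(-22, 31)*((r - 3)*2) = (-71 - 1*31)*((3 - 3)*2) = (-71 - 31)*(0*2) = -102*0 = 0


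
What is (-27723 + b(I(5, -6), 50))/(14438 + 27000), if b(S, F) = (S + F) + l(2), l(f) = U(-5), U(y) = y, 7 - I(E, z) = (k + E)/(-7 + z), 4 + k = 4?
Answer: -179859/269347 ≈ -0.66776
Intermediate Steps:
k = 0 (k = -4 + 4 = 0)
I(E, z) = 7 - E/(-7 + z) (I(E, z) = 7 - (0 + E)/(-7 + z) = 7 - E/(-7 + z))
l(f) = -5
b(S, F) = -5 + F + S (b(S, F) = (S + F) - 5 = (F + S) - 5 = -5 + F + S)
(-27723 + b(I(5, -6), 50))/(14438 + 27000) = (-27723 + (-5 + 50 + (-49 - 1*5 + 7*(-6))/(-7 - 6)))/(14438 + 27000) = (-27723 + (-5 + 50 + (-49 - 5 - 42)/(-13)))/41438 = (-27723 + (-5 + 50 - 1/13*(-96)))*(1/41438) = (-27723 + (-5 + 50 + 96/13))*(1/41438) = (-27723 + 681/13)*(1/41438) = -359718/13*1/41438 = -179859/269347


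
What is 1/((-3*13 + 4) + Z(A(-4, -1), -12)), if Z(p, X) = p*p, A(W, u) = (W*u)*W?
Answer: 1/221 ≈ 0.0045249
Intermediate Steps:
A(W, u) = u*W**2
Z(p, X) = p**2
1/((-3*13 + 4) + Z(A(-4, -1), -12)) = 1/((-3*13 + 4) + (-1*(-4)**2)**2) = 1/((-39 + 4) + (-1*16)**2) = 1/(-35 + (-16)**2) = 1/(-35 + 256) = 1/221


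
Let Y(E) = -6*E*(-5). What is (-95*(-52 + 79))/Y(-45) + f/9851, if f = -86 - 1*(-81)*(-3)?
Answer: 183879/98510 ≈ 1.8666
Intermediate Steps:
Y(E) = 30*E
f = -329 (f = -86 + 81*(-3) = -86 - 243 = -329)
(-95*(-52 + 79))/Y(-45) + f/9851 = (-95*(-52 + 79))/((30*(-45))) - 329/9851 = -95*27/(-1350) - 329*1/9851 = -2565*(-1/1350) - 329/9851 = 19/10 - 329/9851 = 183879/98510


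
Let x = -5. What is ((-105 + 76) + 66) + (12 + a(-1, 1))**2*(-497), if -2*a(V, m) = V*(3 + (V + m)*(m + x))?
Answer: -362165/4 ≈ -90541.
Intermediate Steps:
a(V, m) = -V*(3 + (-5 + m)*(V + m))/2 (a(V, m) = -V*(3 + (V + m)*(m - 5))/2 = -V*(3 + (V + m)*(-5 + m))/2 = -V*(3 + (-5 + m)*(V + m))/2)
((-105 + 76) + 66) + (12 + a(-1, 1))**2*(-497) = ((-105 + 76) + 66) + (12 + (1/2)*(-1)*(-3 - 1*1**2 + 5*(-1) + 5*1 - 1*(-1)*1))**2*(-497) = (-29 + 66) + (12 + (1/2)*(-1)*(-3 - 1*1 - 5 + 5 + 1))**2*(-497) = 37 + (12 + (1/2)*(-1)*(-3 - 1 - 5 + 5 + 1))**2*(-497) = 37 + (12 + (1/2)*(-1)*(-3))**2*(-497) = 37 + (12 + 3/2)**2*(-497) = 37 + (27/2)**2*(-497) = 37 + (729/4)*(-497) = 37 - 362313/4 = -362165/4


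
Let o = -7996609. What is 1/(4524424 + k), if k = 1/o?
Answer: 7996609/36180049678215 ≈ 2.2102e-7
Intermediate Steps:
k = -1/7996609 (k = 1/(-7996609) = -1/7996609 ≈ -1.2505e-7)
1/(4524424 + k) = 1/(4524424 - 1/7996609) = 1/(36180049678215/7996609) = 7996609/36180049678215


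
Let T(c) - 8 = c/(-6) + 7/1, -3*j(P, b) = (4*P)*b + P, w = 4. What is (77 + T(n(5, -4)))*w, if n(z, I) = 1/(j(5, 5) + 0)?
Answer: 38642/105 ≈ 368.02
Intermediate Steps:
j(P, b) = -P/3 - 4*P*b/3 (j(P, b) = -((4*P)*b + P)/3 = -(4*P*b + P)/3 = -(P + 4*P*b)/3 = -P/3 - 4*P*b/3)
n(z, I) = -1/35 (n(z, I) = 1/(-⅓*5*(1 + 4*5) + 0) = 1/(-⅓*5*(1 + 20) + 0) = 1/(-⅓*5*21 + 0) = 1/(-35 + 0) = 1/(-35) = -1/35)
T(c) = 15 - c/6 (T(c) = 8 + (c/(-6) + 7/1) = 8 + (c*(-⅙) + 7*1) = 8 + (-c/6 + 7) = 8 + (7 - c/6) = 15 - c/6)
(77 + T(n(5, -4)))*w = (77 + (15 - ⅙*(-1/35)))*4 = (77 + (15 + 1/210))*4 = (77 + 3151/210)*4 = (19321/210)*4 = 38642/105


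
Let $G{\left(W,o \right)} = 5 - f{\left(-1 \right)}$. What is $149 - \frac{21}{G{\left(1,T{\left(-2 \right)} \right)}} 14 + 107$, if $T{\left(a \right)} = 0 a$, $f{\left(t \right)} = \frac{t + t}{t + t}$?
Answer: $- \frac{21689}{2} \approx -10845.0$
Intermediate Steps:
$f{\left(t \right)} = 1$ ($f{\left(t \right)} = \frac{2 t}{2 t} = 2 t \frac{1}{2 t} = 1$)
$T{\left(a \right)} = 0$
$G{\left(W,o \right)} = 4$ ($G{\left(W,o \right)} = 5 - 1 = 4$)
$149 - \frac{21}{G{\left(1,T{\left(-2 \right)} \right)}} 14 + 107 = 149 - \frac{21}{4} \cdot 14 + 107 = 149 \left(-21\right) \frac{1}{4} \cdot 14 + 107 = 149 \left(\left(- \frac{21}{4}\right) 14\right) + 107 = 149 \left(- \frac{147}{2}\right) + 107 = - \frac{21903}{2} + 107 = - \frac{21689}{2}$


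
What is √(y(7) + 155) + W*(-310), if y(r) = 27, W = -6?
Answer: 1860 + √182 ≈ 1873.5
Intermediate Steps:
√(y(7) + 155) + W*(-310) = √(27 + 155) - 6*(-310) = √182 + 1860 = 1860 + √182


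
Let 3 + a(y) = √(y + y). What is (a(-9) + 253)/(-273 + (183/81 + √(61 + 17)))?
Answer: -24671250/26689619 - 91125*√78/26689619 - 296055*I*√2/26689619 - 2187*I*√39/26689619 ≈ -0.95453 - 0.016199*I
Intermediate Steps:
a(y) = -3 + √2*√y (a(y) = -3 + √(y + y) = -3 + √(2*y) = -3 + √2*√y)
(a(-9) + 253)/(-273 + (183/81 + √(61 + 17))) = ((-3 + √2*√(-9)) + 253)/(-273 + (183/81 + √(61 + 17))) = ((-3 + √2*(3*I)) + 253)/(-273 + (183*(1/81) + √78)) = ((-3 + 3*I*√2) + 253)/(-273 + (61/27 + √78)) = (250 + 3*I*√2)/(-7310/27 + √78)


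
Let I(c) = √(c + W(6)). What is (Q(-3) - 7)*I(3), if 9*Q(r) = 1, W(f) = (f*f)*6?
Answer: -62*√219/9 ≈ -101.95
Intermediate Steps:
W(f) = 6*f² (W(f) = f²*6 = 6*f²)
Q(r) = ⅑ (Q(r) = (⅑)*1 = ⅑)
I(c) = √(216 + c) (I(c) = √(c + 6*6²) = √(c + 6*36) = √(c + 216) = √(216 + c))
(Q(-3) - 7)*I(3) = (⅑ - 7)*√(216 + 3) = -62*√219/9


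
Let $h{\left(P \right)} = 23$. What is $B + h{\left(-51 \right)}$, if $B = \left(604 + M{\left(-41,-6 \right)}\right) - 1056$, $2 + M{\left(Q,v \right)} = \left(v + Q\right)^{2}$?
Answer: $1778$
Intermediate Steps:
$M{\left(Q,v \right)} = -2 + \left(Q + v\right)^{2}$ ($M{\left(Q,v \right)} = -2 + \left(v + Q\right)^{2} = -2 + \left(Q + v\right)^{2}$)
$B = 1755$ ($B = \left(604 - \left(2 - \left(-41 - 6\right)^{2}\right)\right) - 1056 = \left(604 - \left(2 - \left(-47\right)^{2}\right)\right) - 1056 = \left(604 + \left(-2 + 2209\right)\right) - 1056 = \left(604 + 2207\right) - 1056 = 2811 - 1056 = 1755$)
$B + h{\left(-51 \right)} = 1755 + 23 = 1778$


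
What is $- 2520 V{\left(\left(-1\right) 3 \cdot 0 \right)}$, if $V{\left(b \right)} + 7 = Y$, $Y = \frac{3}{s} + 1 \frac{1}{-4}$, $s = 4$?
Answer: $16380$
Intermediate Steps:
$Y = \frac{1}{2}$ ($Y = \frac{3}{4} + 1 \frac{1}{-4} = 3 \cdot \frac{1}{4} + 1 \left(- \frac{1}{4}\right) = \frac{3}{4} - \frac{1}{4} = \frac{1}{2} \approx 0.5$)
$V{\left(b \right)} = - \frac{13}{2}$ ($V{\left(b \right)} = -7 + \frac{1}{2} = - \frac{13}{2}$)
$- 2520 V{\left(\left(-1\right) 3 \cdot 0 \right)} = \left(-2520\right) \left(- \frac{13}{2}\right) = 16380$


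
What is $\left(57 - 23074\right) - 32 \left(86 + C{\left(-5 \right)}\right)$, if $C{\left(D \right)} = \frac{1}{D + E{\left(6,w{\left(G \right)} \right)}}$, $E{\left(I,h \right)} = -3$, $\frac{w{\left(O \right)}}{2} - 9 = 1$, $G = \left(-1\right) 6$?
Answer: $-25765$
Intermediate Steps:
$G = -6$
$w{\left(O \right)} = 20$ ($w{\left(O \right)} = 18 + 2 \cdot 1 = 18 + 2 = 20$)
$C{\left(D \right)} = \frac{1}{-3 + D}$ ($C{\left(D \right)} = \frac{1}{D - 3} = \frac{1}{-3 + D}$)
$\left(57 - 23074\right) - 32 \left(86 + C{\left(-5 \right)}\right) = \left(57 - 23074\right) - 32 \left(86 + \frac{1}{-3 - 5}\right) = -23017 - 32 \left(86 + \frac{1}{-8}\right) = -23017 - 32 \left(86 - \frac{1}{8}\right) = -23017 - 2748 = -25765$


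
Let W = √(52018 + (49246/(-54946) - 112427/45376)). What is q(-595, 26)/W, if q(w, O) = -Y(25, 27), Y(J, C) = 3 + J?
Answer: -224*√1263019620833033717065/64842205163045 ≈ -0.12277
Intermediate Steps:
q(w, O) = -28 (q(w, O) = -(3 + 25) = -1*28 = -28)
W = √1263019620833033717065/155826856 (W = √(52018 + (49246*(-1/54946) - 112427*1/45376)) = √(52018 + (-24623/27473 - 112427/45376)) = √(52018 - 4206000219/1246614848) = √(64842205163045/1246614848) = √1263019620833033717065/155826856 ≈ 228.07)
q(-595, 26)/W = -28*8*√1263019620833033717065/64842205163045 = -224*√1263019620833033717065/64842205163045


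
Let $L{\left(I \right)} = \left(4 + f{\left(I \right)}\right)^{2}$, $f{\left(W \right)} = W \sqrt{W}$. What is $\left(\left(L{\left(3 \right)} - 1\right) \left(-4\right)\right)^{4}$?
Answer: $6243028992 + 3604414464 \sqrt{3} \approx 1.2486 \cdot 10^{10}$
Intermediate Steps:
$f{\left(W \right)} = W^{\frac{3}{2}}$
$L{\left(I \right)} = \left(4 + I^{\frac{3}{2}}\right)^{2}$
$\left(\left(L{\left(3 \right)} - 1\right) \left(-4\right)\right)^{4} = \left(\left(\left(4 + 3^{\frac{3}{2}}\right)^{2} - 1\right) \left(-4\right)\right)^{4} = \left(\left(\left(4 + 3 \sqrt{3}\right)^{2} - 1\right) \left(-4\right)\right)^{4} = \left(\left(-1 + \left(4 + 3 \sqrt{3}\right)^{2}\right) \left(-4\right)\right)^{4} = \left(4 - 4 \left(4 + 3 \sqrt{3}\right)^{2}\right)^{4}$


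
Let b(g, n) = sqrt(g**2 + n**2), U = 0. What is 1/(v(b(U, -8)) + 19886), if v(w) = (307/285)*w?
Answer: 285/5669966 ≈ 5.0265e-5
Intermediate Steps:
v(w) = 307*w/285 (v(w) = (307*(1/285))*w = 307*w/285)
1/(v(b(U, -8)) + 19886) = 1/(307*sqrt(0**2 + (-8)**2)/285 + 19886) = 1/(307*sqrt(0 + 64)/285 + 19886) = 1/(307*sqrt(64)/285 + 19886) = 1/((307/285)*8 + 19886) = 1/(2456/285 + 19886) = 1/(5669966/285) = 285/5669966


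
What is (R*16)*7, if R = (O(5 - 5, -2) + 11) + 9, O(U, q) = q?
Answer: 2016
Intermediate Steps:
R = 18 (R = (-2 + 11) + 9 = 9 + 9 = 18)
(R*16)*7 = (18*16)*7 = 288*7 = 2016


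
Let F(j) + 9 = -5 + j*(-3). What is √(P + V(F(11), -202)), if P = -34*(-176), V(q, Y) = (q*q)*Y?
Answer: I*√440234 ≈ 663.5*I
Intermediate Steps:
F(j) = -14 - 3*j (F(j) = -9 + (-5 + j*(-3)) = -9 + (-5 - 3*j) = -14 - 3*j)
V(q, Y) = Y*q² (V(q, Y) = q²*Y = Y*q²)
P = 5984
√(P + V(F(11), -202)) = √(5984 - 202*(-14 - 3*11)²) = √(5984 - 202*(-14 - 33)²) = √(5984 - 202*(-47)²) = √(5984 - 202*2209) = √(5984 - 446218) = √(-440234) = I*√440234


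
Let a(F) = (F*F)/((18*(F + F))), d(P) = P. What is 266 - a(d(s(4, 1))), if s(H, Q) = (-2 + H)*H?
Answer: 2392/9 ≈ 265.78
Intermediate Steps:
s(H, Q) = H*(-2 + H)
a(F) = F/36 (a(F) = F²/((18*(2*F))) = F²/((36*F)) = F²*(1/(36*F)) = F/36)
266 - a(d(s(4, 1))) = 266 - 4*(-2 + 4)/36 = 266 - 4*2/36 = 266 - 8/36 = 266 - 1*2/9 = 266 - 2/9 = 2392/9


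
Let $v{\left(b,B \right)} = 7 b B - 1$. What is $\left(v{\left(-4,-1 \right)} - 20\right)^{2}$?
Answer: $49$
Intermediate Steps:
$v{\left(b,B \right)} = -1 + 7 B b$ ($v{\left(b,B \right)} = 7 B b - 1 = -1 + 7 B b$)
$\left(v{\left(-4,-1 \right)} - 20\right)^{2} = \left(\left(-1 + 7 \left(-1\right) \left(-4\right)\right) - 20\right)^{2} = \left(\left(-1 + 28\right) - 20\right)^{2} = \left(27 - 20\right)^{2} = 7^{2} = 49$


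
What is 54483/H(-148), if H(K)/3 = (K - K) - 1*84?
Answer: -18161/84 ≈ -216.20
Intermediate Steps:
H(K) = -252 (H(K) = 3*((K - K) - 1*84) = 3*(0 - 84) = 3*(-84) = -252)
54483/H(-148) = 54483/(-252) = 54483*(-1/252) = -18161/84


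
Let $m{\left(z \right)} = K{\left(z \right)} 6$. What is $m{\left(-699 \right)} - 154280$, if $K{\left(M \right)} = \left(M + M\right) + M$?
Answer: $-166862$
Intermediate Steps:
$K{\left(M \right)} = 3 M$ ($K{\left(M \right)} = 2 M + M = 3 M$)
$m{\left(z \right)} = 18 z$ ($m{\left(z \right)} = 3 z 6 = 18 z$)
$m{\left(-699 \right)} - 154280 = 18 \left(-699\right) - 154280 = -12582 - 154280 = -166862$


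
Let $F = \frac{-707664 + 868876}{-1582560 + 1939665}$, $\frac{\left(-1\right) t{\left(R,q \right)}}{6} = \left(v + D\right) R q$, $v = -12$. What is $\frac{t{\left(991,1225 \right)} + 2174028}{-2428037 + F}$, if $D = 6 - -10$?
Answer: $\frac{9628040748060}{867063991673} \approx 11.104$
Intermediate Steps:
$D = 16$ ($D = 6 + 10 = 16$)
$t{\left(R,q \right)} = - 24 R q$ ($t{\left(R,q \right)} = - 6 \left(-12 + 16\right) R q = - 6 \cdot 4 R q = - 24 R q$)
$F = \frac{161212}{357105} \approx 0.45144$
$\frac{t{\left(991,1225 \right)} + 2174028}{-2428037 + F} = \frac{\left(-24\right) 991 \cdot 1225 + 2174028}{-2428037 + \frac{161212}{357105}} = \frac{-29135400 + 2174028}{- \frac{867063991673}{357105}} = \left(-26961372\right) \left(- \frac{357105}{867063991673}\right) = \frac{9628040748060}{867063991673}$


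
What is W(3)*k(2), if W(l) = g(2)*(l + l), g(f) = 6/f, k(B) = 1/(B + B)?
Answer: 9/2 ≈ 4.5000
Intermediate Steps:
k(B) = 1/(2*B)
W(l) = 6*l (W(l) = (6/2)*(l + l) = (6*(½))*(2*l) = 3*(2*l) = 6*l)
W(3)*k(2) = (6*3)*((½)/2) = 18*((½)*(½)) = 18*(¼) = 9/2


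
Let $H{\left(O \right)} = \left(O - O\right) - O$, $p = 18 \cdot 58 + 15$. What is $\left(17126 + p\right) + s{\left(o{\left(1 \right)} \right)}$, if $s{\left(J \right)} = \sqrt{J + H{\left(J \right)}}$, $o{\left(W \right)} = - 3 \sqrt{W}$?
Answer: $18185$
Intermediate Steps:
$p = 1059$ ($p = 1044 + 15 = 1059$)
$H{\left(O \right)} = - O$ ($H{\left(O \right)} = 0 - O = - O$)
$s{\left(J \right)} = 0$ ($s{\left(J \right)} = \sqrt{J - J} = \sqrt{0} = 0$)
$\left(17126 + p\right) + s{\left(o{\left(1 \right)} \right)} = \left(17126 + 1059\right) + 0 = 18185 + 0 = 18185$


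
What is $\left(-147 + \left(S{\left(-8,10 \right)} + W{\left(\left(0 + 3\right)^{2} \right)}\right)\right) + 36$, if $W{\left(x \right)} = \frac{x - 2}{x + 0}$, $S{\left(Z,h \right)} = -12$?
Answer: $- \frac{1100}{9} \approx -122.22$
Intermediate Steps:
$W{\left(x \right)} = \frac{-2 + x}{x}$
$\left(-147 + \left(S{\left(-8,10 \right)} + W{\left(\left(0 + 3\right)^{2} \right)}\right)\right) + 36 = \left(-147 - \left(12 - \frac{-2 + \left(0 + 3\right)^{2}}{\left(0 + 3\right)^{2}}\right)\right) + 36 = \left(-147 - \left(12 - \frac{-2 + 3^{2}}{3^{2}}\right)\right) + 36 = \left(-147 - \left(12 - \frac{-2 + 9}{9}\right)\right) + 36 = \left(-147 + \left(-12 + \frac{1}{9} \cdot 7\right)\right) + 36 = \left(-147 + \left(-12 + \frac{7}{9}\right)\right) + 36 = \left(-147 - \frac{101}{9}\right) + 36 = - \frac{1424}{9} + 36 = - \frac{1100}{9}$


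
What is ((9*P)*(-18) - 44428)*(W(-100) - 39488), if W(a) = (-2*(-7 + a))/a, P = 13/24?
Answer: 351586639941/200 ≈ 1.7579e+9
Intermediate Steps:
P = 13/24 (P = 13*(1/24) = 13/24 ≈ 0.54167)
W(a) = (14 - 2*a)/a
((9*P)*(-18) - 44428)*(W(-100) - 39488) = ((9*(13/24))*(-18) - 44428)*((-2 + 14/(-100)) - 39488) = ((39/8)*(-18) - 44428)*((-2 + 14*(-1/100)) - 39488) = (-351/4 - 44428)*((-2 - 7/50) - 39488) = -178063*(-107/50 - 39488)/4 = -178063/4*(-1974507/50) = 351586639941/200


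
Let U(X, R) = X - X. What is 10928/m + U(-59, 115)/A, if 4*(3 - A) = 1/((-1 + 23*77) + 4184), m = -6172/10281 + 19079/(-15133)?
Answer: -1700204172144/289552075 ≈ -5871.8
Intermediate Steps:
U(X, R) = 0
m = -289552075/155582373 (m = -6172*1/10281 + 19079*(-1/15133) = -6172/10281 - 19079/15133 = -289552075/155582373 ≈ -1.8611)
A = 71447/23816 (A = 3 - 1/(4*((-1 + 23*77) + 4184)) = 3 - 1/(4*((-1 + 1771) + 4184)) = 3 - 1/(4*(1770 + 4184)) = 3 - ¼/5954 = 3 - ¼*1/5954 = 3 - 1/23816 = 71447/23816 ≈ 3.0000)
10928/m + U(-59, 115)/A = 10928/(-289552075/155582373) + 0/(71447/23816) = 10928*(-155582373/289552075) + 0*(23816/71447) = -1700204172144/289552075 + 0 = -1700204172144/289552075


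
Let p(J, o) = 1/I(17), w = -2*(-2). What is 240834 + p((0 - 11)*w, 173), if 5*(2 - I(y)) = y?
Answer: 1685833/7 ≈ 2.4083e+5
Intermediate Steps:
I(y) = 2 - y/5
w = 4
p(J, o) = -5/7 (p(J, o) = 1/(2 - ⅕*17) = 1/(2 - 17/5) = 1/(-7/5) = -5/7)
240834 + p((0 - 11)*w, 173) = 240834 - 5/7 = 1685833/7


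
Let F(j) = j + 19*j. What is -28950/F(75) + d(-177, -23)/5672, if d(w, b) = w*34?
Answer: -288719/14180 ≈ -20.361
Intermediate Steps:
d(w, b) = 34*w
F(j) = 20*j
-28950/F(75) + d(-177, -23)/5672 = -28950/(20*75) + (34*(-177))/5672 = -28950/1500 - 6018*1/5672 = -28950*1/1500 - 3009/2836 = -193/10 - 3009/2836 = -288719/14180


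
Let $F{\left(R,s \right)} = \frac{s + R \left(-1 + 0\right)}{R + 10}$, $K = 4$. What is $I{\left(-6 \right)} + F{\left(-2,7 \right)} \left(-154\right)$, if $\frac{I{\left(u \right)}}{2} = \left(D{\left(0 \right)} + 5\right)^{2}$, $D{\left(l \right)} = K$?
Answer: $- \frac{45}{4} \approx -11.25$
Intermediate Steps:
$D{\left(l \right)} = 4$
$I{\left(u \right)} = 162$ ($I{\left(u \right)} = 2 \left(4 + 5\right)^{2} = 2 \cdot 9^{2} = 2 \cdot 81 = 162$)
$F{\left(R,s \right)} = \frac{s - R}{10 + R}$ ($F{\left(R,s \right)} = \frac{s + R \left(-1\right)}{10 + R} = \frac{s - R}{10 + R}$)
$I{\left(-6 \right)} + F{\left(-2,7 \right)} \left(-154\right) = 162 + \frac{7 - -2}{10 - 2} \left(-154\right) = 162 + \frac{7 + 2}{8} \left(-154\right) = 162 + \frac{1}{8} \cdot 9 \left(-154\right) = 162 + \frac{9}{8} \left(-154\right) = 162 - \frac{693}{4} = - \frac{45}{4}$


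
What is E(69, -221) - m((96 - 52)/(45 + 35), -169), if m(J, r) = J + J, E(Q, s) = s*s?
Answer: 488399/10 ≈ 48840.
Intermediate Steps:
E(Q, s) = s²
m(J, r) = 2*J
E(69, -221) - m((96 - 52)/(45 + 35), -169) = (-221)² - 2*(96 - 52)/(45 + 35) = 48841 - 2*44/80 = 48841 - 2*44*(1/80) = 48841 - 2*11/20 = 48841 - 1*11/10 = 48841 - 11/10 = 488399/10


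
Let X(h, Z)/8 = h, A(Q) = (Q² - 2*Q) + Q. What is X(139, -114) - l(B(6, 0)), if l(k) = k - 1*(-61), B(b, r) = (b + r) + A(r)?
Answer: 1045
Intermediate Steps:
A(Q) = Q² - Q
X(h, Z) = 8*h
B(b, r) = b + r + r*(-1 + r) (B(b, r) = (b + r) + r*(-1 + r) = b + r + r*(-1 + r))
l(k) = 61 + k (l(k) = k + 61 = 61 + k)
X(139, -114) - l(B(6, 0)) = 8*139 - (61 + (6 + 0²)) = 1112 - (61 + (6 + 0)) = 1112 - (61 + 6) = 1112 - 1*67 = 1112 - 67 = 1045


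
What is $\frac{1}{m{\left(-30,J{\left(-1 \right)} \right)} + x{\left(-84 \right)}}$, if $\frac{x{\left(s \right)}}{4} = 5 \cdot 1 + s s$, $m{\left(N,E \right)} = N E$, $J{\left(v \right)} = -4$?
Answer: $\frac{1}{28364} \approx 3.5256 \cdot 10^{-5}$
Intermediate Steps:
$m{\left(N,E \right)} = E N$
$x{\left(s \right)} = 20 + 4 s^{2}$ ($x{\left(s \right)} = 4 \left(5 \cdot 1 + s s\right) = 4 \left(5 + s^{2}\right) = 20 + 4 s^{2}$)
$\frac{1}{m{\left(-30,J{\left(-1 \right)} \right)} + x{\left(-84 \right)}} = \frac{1}{\left(-4\right) \left(-30\right) + \left(20 + 4 \left(-84\right)^{2}\right)} = \frac{1}{120 + \left(20 + 4 \cdot 7056\right)} = \frac{1}{120 + \left(20 + 28224\right)} = \frac{1}{120 + 28244} = \frac{1}{28364}$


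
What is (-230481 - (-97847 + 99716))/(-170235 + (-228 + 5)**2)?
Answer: 116175/60253 ≈ 1.9281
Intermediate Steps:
(-230481 - (-97847 + 99716))/(-170235 + (-228 + 5)**2) = (-230481 - 1*1869)/(-170235 + (-223)**2) = (-230481 - 1869)/(-170235 + 49729) = -232350/(-120506) = -232350*(-1/120506) = 116175/60253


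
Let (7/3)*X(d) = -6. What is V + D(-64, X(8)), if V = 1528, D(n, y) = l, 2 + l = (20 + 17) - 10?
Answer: 1553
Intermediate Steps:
l = 25 (l = -2 + ((20 + 17) - 10) = -2 + (37 - 10) = -2 + 27 = 25)
X(d) = -18/7 (X(d) = (3/7)*(-6) = -18/7)
D(n, y) = 25
V + D(-64, X(8)) = 1528 + 25 = 1553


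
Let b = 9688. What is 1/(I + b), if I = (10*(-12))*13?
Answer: 1/8128 ≈ 0.00012303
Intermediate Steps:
I = -1560 (I = -120*13 = -1560)
1/(I + b) = 1/(-1560 + 9688) = 1/8128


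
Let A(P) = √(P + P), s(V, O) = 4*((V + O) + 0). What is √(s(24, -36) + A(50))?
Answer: I*√38 ≈ 6.1644*I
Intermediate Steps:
s(V, O) = 4*O + 4*V (s(V, O) = 4*((O + V) + 0) = 4*(O + V) = 4*O + 4*V)
A(P) = √2*√P (A(P) = √(2*P) = √2*√P)
√(s(24, -36) + A(50)) = √((4*(-36) + 4*24) + √2*√50) = √((-144 + 96) + √2*(5*√2)) = √(-48 + 10) = √(-38) = I*√38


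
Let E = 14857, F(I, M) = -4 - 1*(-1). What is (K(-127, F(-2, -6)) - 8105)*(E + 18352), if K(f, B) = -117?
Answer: -273044398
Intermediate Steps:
F(I, M) = -3 (F(I, M) = -4 + 1 = -3)
(K(-127, F(-2, -6)) - 8105)*(E + 18352) = (-117 - 8105)*(14857 + 18352) = -8222*33209 = -273044398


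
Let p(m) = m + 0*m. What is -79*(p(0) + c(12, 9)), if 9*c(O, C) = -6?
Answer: 158/3 ≈ 52.667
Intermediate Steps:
c(O, C) = -⅔ (c(O, C) = (⅑)*(-6) = -⅔)
p(m) = m (p(m) = m + 0 = m)
-79*(p(0) + c(12, 9)) = -79*(0 - ⅔) = -79*(-⅔) = 158/3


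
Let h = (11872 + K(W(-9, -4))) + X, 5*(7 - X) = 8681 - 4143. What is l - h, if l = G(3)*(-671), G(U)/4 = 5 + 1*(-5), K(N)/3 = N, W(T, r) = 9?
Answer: -54992/5 ≈ -10998.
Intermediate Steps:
K(N) = 3*N
X = -4503/5 (X = 7 - (8681 - 4143)/5 = 7 - 1/5*4538 = 7 - 4538/5 = -4503/5 ≈ -900.60)
G(U) = 0 (G(U) = 4*(5 + 1*(-5)) = 4*(5 - 5) = 4*0 = 0)
l = 0 (l = 0*(-671) = 0)
h = 54992/5 (h = (11872 + 3*9) - 4503/5 = (11872 + 27) - 4503/5 = 11899 - 4503/5 = 54992/5 ≈ 10998.)
l - h = 0 - 1*54992/5 = 0 - 54992/5 = -54992/5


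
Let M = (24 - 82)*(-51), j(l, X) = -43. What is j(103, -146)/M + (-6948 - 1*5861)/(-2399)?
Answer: 37785865/7096242 ≈ 5.3248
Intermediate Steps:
M = 2958 (M = -58*(-51) = 2958)
j(103, -146)/M + (-6948 - 1*5861)/(-2399) = -43/2958 + (-6948 - 1*5861)/(-2399) = -43*1/2958 + (-6948 - 5861)*(-1/2399) = -43/2958 - 12809*(-1/2399) = -43/2958 + 12809/2399 = 37785865/7096242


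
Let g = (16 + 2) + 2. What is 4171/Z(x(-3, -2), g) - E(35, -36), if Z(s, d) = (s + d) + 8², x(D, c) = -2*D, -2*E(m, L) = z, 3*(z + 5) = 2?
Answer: 1988/45 ≈ 44.178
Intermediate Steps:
z = -13/3 (z = -5 + (⅓)*2 = -5 + ⅔ = -13/3 ≈ -4.3333)
E(m, L) = 13/6 (E(m, L) = -½*(-13/3) = 13/6)
g = 20 (g = 18 + 2 = 20)
Z(s, d) = 64 + d + s (Z(s, d) = (d + s) + 64 = 64 + d + s)
4171/Z(x(-3, -2), g) - E(35, -36) = 4171/(64 + 20 - 2*(-3)) - 1*13/6 = 4171/(64 + 20 + 6) - 13/6 = 4171/90 - 13/6 = 1988/45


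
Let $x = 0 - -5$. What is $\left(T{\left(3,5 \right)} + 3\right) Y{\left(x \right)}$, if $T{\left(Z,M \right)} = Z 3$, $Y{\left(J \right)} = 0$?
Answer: $0$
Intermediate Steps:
$x = 5$ ($x = 0 + 5 = 5$)
$T{\left(Z,M \right)} = 3 Z$
$\left(T{\left(3,5 \right)} + 3\right) Y{\left(x \right)} = \left(3 \cdot 3 + 3\right) 0 = \left(9 + 3\right) 0 = 12 \cdot 0 = 0$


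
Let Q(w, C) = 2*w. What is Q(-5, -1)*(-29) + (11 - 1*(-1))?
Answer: 302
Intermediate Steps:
Q(-5, -1)*(-29) + (11 - 1*(-1)) = (2*(-5))*(-29) + (11 - 1*(-1)) = -10*(-29) + (11 + 1) = 290 + 12 = 302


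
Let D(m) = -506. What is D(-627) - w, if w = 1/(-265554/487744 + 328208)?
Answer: -40500548194966/80040608599 ≈ -506.00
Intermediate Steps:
w = 243872/80040608599 (w = 1/(-265554*1/487744 + 328208) = 1/(-132777/243872 + 328208) = 1/(80040608599/243872) = 243872/80040608599 ≈ 3.0469e-6)
D(-627) - w = -506 - 1*243872/80040608599 = -506 - 243872/80040608599 = -40500548194966/80040608599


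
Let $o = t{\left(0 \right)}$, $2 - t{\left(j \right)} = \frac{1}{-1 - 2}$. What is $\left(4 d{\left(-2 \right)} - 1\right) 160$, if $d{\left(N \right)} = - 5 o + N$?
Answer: $- \frac{26720}{3} \approx -8906.7$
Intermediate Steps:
$t{\left(j \right)} = \frac{7}{3}$ ($t{\left(j \right)} = 2 - \frac{1}{-1 - 2} = 2 - \frac{1}{-3} = 2 - - \frac{1}{3} = 2 + \frac{1}{3} = \frac{7}{3}$)
$o = \frac{7}{3} \approx 2.3333$
$d{\left(N \right)} = - \frac{35}{3} + N$ ($d{\left(N \right)} = \left(-5\right) \frac{7}{3} + N = - \frac{35}{3} + N$)
$\left(4 d{\left(-2 \right)} - 1\right) 160 = \left(4 \left(- \frac{35}{3} - 2\right) - 1\right) 160 = \left(4 \left(- \frac{41}{3}\right) - 1\right) 160 = \left(- \frac{164}{3} - 1\right) 160 = \left(- \frac{167}{3}\right) 160 = - \frac{26720}{3}$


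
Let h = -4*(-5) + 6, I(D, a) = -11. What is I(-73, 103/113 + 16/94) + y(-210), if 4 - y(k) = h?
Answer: -33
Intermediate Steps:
h = 26 (h = 20 + 6 = 26)
y(k) = -22 (y(k) = 4 - 1*26 = 4 - 26 = -22)
I(-73, 103/113 + 16/94) + y(-210) = -11 - 22 = -33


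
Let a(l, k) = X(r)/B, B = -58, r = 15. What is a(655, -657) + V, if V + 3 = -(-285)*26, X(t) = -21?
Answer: 429627/58 ≈ 7407.4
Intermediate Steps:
a(l, k) = 21/58 (a(l, k) = -21/(-58) = -21*(-1/58) = 21/58)
V = 7407 (V = -3 - (-285)*26 = -3 - 5*(-1482) = -3 + 7410 = 7407)
a(655, -657) + V = 21/58 + 7407 = 429627/58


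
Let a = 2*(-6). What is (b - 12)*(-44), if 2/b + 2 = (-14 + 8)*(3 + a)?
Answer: 6842/13 ≈ 526.31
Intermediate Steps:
a = -12
b = 1/26 (b = 2/(-2 + (-14 + 8)*(3 - 12)) = 2/(-2 - 6*(-9)) = 2/(-2 + 54) = 2/52 = 2*(1/52) = 1/26 ≈ 0.038462)
(b - 12)*(-44) = (1/26 - 12)*(-44) = -311/26*(-44) = 6842/13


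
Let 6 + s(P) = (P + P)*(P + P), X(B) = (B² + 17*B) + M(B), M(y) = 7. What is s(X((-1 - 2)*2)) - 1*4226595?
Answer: -4212677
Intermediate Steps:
X(B) = 7 + B² + 17*B (X(B) = (B² + 17*B) + 7 = 7 + B² + 17*B)
s(P) = -6 + 4*P² (s(P) = -6 + (P + P)*(P + P) = -6 + (2*P)*(2*P) = -6 + 4*P²)
s(X((-1 - 2)*2)) - 1*4226595 = (-6 + 4*(7 + ((-1 - 2)*2)² + 17*((-1 - 2)*2))²) - 1*4226595 = (-6 + 4*(7 + (-3*2)² + 17*(-3*2))²) - 4226595 = (-6 + 4*(7 + (-6)² + 17*(-6))²) - 4226595 = (-6 + 4*(7 + 36 - 102)²) - 4226595 = (-6 + 4*(-59)²) - 4226595 = (-6 + 4*3481) - 4226595 = (-6 + 13924) - 4226595 = 13918 - 4226595 = -4212677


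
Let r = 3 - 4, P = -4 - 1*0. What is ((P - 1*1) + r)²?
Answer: 36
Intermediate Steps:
P = -4 (P = -4 + 0 = -4)
r = -1
((P - 1*1) + r)² = ((-4 - 1*1) - 1)² = ((-4 - 1) - 1)² = (-5 - 1)² = (-6)² = 36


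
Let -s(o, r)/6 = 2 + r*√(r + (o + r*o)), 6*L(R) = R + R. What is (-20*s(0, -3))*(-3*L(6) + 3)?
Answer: -720 + 1080*I*√3 ≈ -720.0 + 1870.6*I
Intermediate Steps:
L(R) = R/3 (L(R) = (R + R)/6 = (2*R)/6 = R/3)
s(o, r) = -12 - 6*r*√(o + r + o*r) (s(o, r) = -6*(2 + r*√(r + (o + r*o))) = -6*(2 + r*√(r + (o + o*r))) = -6*(2 + r*√(o + r + o*r)) = -12 - 6*r*√(o + r + o*r))
(-20*s(0, -3))*(-3*L(6) + 3) = (-20*(-12 - 6*(-3)*√(0 - 3 + 0*(-3))))*(-6 + 3) = (-20*(-12 - 6*(-3)*√(0 - 3 + 0)))*(-3*2 + 3) = (-20*(-12 - 6*(-3)*√(-3)))*(-6 + 3) = -20*(-12 - 6*(-3)*I*√3)*(-3) = -20*(-12 + 18*I*√3)*(-3) = (240 - 360*I*√3)*(-3) = -720 + 1080*I*√3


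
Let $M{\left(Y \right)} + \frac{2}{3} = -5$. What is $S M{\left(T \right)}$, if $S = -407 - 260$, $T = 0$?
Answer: $\frac{11339}{3} \approx 3779.7$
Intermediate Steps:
$M{\left(Y \right)} = - \frac{17}{3}$ ($M{\left(Y \right)} = - \frac{2}{3} - 5 = - \frac{17}{3}$)
$S = -667$ ($S = -407 - 260 = -667$)
$S M{\left(T \right)} = \left(-667\right) \left(- \frac{17}{3}\right) = \frac{11339}{3}$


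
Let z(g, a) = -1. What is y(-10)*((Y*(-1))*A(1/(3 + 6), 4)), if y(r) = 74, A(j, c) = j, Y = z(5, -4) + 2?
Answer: -74/9 ≈ -8.2222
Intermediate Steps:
Y = 1 (Y = -1 + 2 = 1)
y(-10)*((Y*(-1))*A(1/(3 + 6), 4)) = 74*((1*(-1))/(3 + 6)) = 74*(-1/9) = 74*(-1*⅑) = 74*(-⅑) = -74/9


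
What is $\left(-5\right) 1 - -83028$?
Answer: $83023$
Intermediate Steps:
$\left(-5\right) 1 - -83028 = -5 + 83028 = 83023$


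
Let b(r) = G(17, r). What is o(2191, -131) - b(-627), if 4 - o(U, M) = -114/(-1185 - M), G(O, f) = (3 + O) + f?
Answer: 321940/527 ≈ 610.89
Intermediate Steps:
G(O, f) = 3 + O + f
b(r) = 20 + r (b(r) = 3 + 17 + r = 20 + r)
o(U, M) = 4 + 114/(-1185 - M) (o(U, M) = 4 - (-114)/(-1185 - M) = 4 + 114/(-1185 - M))
o(2191, -131) - b(-627) = 2*(2313 + 2*(-131))/(1185 - 131) - (20 - 627) = 2*(2313 - 262)/1054 - 1*(-607) = 2*(1/1054)*2051 + 607 = 2051/527 + 607 = 321940/527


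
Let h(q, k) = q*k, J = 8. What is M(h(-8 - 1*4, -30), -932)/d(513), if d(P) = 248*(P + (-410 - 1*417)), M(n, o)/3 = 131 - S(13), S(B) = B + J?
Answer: -165/38936 ≈ -0.0042377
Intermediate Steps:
h(q, k) = k*q
S(B) = 8 + B (S(B) = B + 8 = 8 + B)
M(n, o) = 330 (M(n, o) = 3*(131 - (8 + 13)) = 3*(131 - 1*21) = 3*(131 - 21) = 3*110 = 330)
d(P) = -205096 + 248*P (d(P) = 248*(P + (-410 - 417)) = 248*(P - 827) = 248*(-827 + P) = -205096 + 248*P)
M(h(-8 - 1*4, -30), -932)/d(513) = 330/(-205096 + 248*513) = 330/(-205096 + 127224) = 330/(-77872) = 330*(-1/77872) = -165/38936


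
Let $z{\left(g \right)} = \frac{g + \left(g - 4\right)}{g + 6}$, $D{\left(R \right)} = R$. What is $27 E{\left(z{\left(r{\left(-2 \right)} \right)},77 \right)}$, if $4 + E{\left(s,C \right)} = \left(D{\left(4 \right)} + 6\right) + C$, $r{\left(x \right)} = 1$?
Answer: $2241$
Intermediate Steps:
$z{\left(g \right)} = \frac{-4 + 2 g}{6 + g}$ ($z{\left(g \right)} = \frac{g + \left(-4 + g\right)}{6 + g} = \frac{-4 + 2 g}{6 + g}$)
$E{\left(s,C \right)} = 6 + C$ ($E{\left(s,C \right)} = -4 + \left(\left(4 + 6\right) + C\right) = -4 + \left(10 + C\right) = 6 + C$)
$27 E{\left(z{\left(r{\left(-2 \right)} \right)},77 \right)} = 27 \left(6 + 77\right) = 27 \cdot 83 = 2241$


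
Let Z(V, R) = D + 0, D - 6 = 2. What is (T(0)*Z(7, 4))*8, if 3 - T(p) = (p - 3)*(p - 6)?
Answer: -960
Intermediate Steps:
D = 8 (D = 6 + 2 = 8)
T(p) = 3 - (-6 + p)*(-3 + p) (T(p) = 3 - (p - 3)*(p - 6) = 3 - (-3 + p)*(-6 + p) = 3 - (-6 + p)*(-3 + p))
Z(V, R) = 8 (Z(V, R) = 8 + 0 = 8)
(T(0)*Z(7, 4))*8 = ((-15 - 1*0² + 9*0)*8)*8 = ((-15 - 1*0 + 0)*8)*8 = ((-15 + 0 + 0)*8)*8 = -15*8*8 = -120*8 = -960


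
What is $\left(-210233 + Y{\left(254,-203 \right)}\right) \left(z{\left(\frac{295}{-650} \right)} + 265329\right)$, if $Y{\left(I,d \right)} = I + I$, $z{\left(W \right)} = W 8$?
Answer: $- \frac{723389719805}{13} \approx -5.5645 \cdot 10^{10}$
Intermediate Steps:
$z{\left(W \right)} = 8 W$
$Y{\left(I,d \right)} = 2 I$
$\left(-210233 + Y{\left(254,-203 \right)}\right) \left(z{\left(\frac{295}{-650} \right)} + 265329\right) = \left(-210233 + 2 \cdot 254\right) \left(8 \frac{295}{-650} + 265329\right) = \left(-210233 + 508\right) \left(8 \cdot 295 \left(- \frac{1}{650}\right) + 265329\right) = - 209725 \left(8 \left(- \frac{59}{130}\right) + 265329\right) = - 209725 \left(- \frac{236}{65} + 265329\right) = \left(-209725\right) \frac{17246149}{65} = - \frac{723389719805}{13}$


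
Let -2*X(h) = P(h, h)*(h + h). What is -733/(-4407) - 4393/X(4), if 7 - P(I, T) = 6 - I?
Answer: 19374611/88140 ≈ 219.82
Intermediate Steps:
P(I, T) = 1 + I (P(I, T) = 7 - (6 - I) = 7 + (-6 + I) = 1 + I)
X(h) = -h*(1 + h) (X(h) = -(1 + h)*(h + h)/2 = -(1 + h)*2*h/2 = -h*(1 + h))
-733/(-4407) - 4393/X(4) = -733/(-4407) - 4393*(-1/(4*(1 + 4))) = -733*(-1/4407) - 4393/((-1*4*5)) = 733/4407 - 4393/(-20) = 733/4407 - 4393*(-1/20) = 733/4407 + 4393/20 = 19374611/88140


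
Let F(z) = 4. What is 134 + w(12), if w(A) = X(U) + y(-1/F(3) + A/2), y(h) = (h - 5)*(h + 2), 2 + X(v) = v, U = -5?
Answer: 2125/16 ≈ 132.81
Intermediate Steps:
X(v) = -2 + v
y(h) = (-5 + h)*(2 + h)
w(A) = -65/4 + (-¼ + A/2)² - 3*A/2 (w(A) = (-2 - 5) + (-10 + (-1/4 + A/2)² - 3*(-1/4 + A/2)) = -7 + (-10 + (-1*¼ + A*(½))² - 3*(-1*¼ + A*(½))) = -7 + (-10 + (-¼ + A/2)² - 3*(-¼ + A/2)) = -7 + (-10 + (-¼ + A/2)² + (¾ - 3*A/2)) = -7 + (-37/4 + (-¼ + A/2)² - 3*A/2) = -65/4 + (-¼ + A/2)² - 3*A/2)
134 + w(12) = 134 + (-259/16 - 7/4*12 + (¼)*12²) = 134 + (-259/16 - 21 + (¼)*144) = 134 + (-259/16 - 21 + 36) = 134 - 19/16 = 2125/16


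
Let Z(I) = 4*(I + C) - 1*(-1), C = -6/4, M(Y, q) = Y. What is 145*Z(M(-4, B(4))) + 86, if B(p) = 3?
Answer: -2959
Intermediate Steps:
C = -3/2 (C = -6*¼ = -3/2 ≈ -1.5000)
Z(I) = -5 + 4*I (Z(I) = 4*(I - 3/2) - 1*(-1) = 4*(-3/2 + I) + 1 = (-6 + 4*I) + 1 = -5 + 4*I)
145*Z(M(-4, B(4))) + 86 = 145*(-5 + 4*(-4)) + 86 = 145*(-5 - 16) + 86 = 145*(-21) + 86 = -3045 + 86 = -2959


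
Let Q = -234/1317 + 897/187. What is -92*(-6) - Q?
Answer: 44936139/82093 ≈ 547.38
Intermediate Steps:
Q = 379197/82093 (Q = -234*1/1317 + 897*(1/187) = -78/439 + 897/187 = 379197/82093 ≈ 4.6191)
-92*(-6) - Q = -92*(-6) - 1*379197/82093 = 552 - 379197/82093 = 44936139/82093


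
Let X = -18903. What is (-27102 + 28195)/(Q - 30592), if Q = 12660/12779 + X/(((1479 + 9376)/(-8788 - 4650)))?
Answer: -11662818245/76720094918 ≈ -0.15202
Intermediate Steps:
Q = 249710770362/10670465 (Q = 12660/12779 - 18903*(-8788 - 4650)/(1479 + 9376) = 12660*(1/12779) - 18903/(10855/(-13438)) = 12660/12779 - 18903/(10855*(-1/13438)) = 12660/12779 - 18903/(-10855/13438) = 12660/12779 - 18903*(-13438/10855) = 12660/12779 + 254018514/10855 = 249710770362/10670465 ≈ 23402.)
(-27102 + 28195)/(Q - 30592) = (-27102 + 28195)/(249710770362/10670465 - 30592) = 1093/(-76720094918/10670465) = 1093*(-10670465/76720094918) = -11662818245/76720094918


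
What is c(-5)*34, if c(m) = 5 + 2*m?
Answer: -170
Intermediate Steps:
c(-5)*34 = (5 + 2*(-5))*34 = (5 - 10)*34 = -5*34 = -170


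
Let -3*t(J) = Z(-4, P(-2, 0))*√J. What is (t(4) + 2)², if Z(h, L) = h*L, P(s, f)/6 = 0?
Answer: 4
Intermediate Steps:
P(s, f) = 0 (P(s, f) = 6*0 = 0)
Z(h, L) = L*h
t(J) = 0 (t(J) = -0*(-4)*√J/3 = -0*√J = -⅓*0 = 0)
(t(4) + 2)² = (0 + 2)² = 2² = 4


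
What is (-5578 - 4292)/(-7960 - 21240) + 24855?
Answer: 72577587/2920 ≈ 24855.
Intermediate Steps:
(-5578 - 4292)/(-7960 - 21240) + 24855 = -9870/(-29200) + 24855 = -9870*(-1/29200) + 24855 = 987/2920 + 24855 = 72577587/2920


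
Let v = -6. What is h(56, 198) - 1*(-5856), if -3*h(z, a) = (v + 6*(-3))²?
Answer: 5664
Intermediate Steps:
h(z, a) = -192 (h(z, a) = -(-6 + 6*(-3))²/3 = -(-6 - 18)²/3 = -⅓*(-24)² = -⅓*576 = -192)
h(56, 198) - 1*(-5856) = -192 - 1*(-5856) = -192 + 5856 = 5664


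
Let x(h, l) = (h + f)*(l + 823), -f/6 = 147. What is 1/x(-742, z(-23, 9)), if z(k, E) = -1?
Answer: -1/1334928 ≈ -7.4910e-7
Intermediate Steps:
f = -882 (f = -6*147 = -882)
x(h, l) = (-882 + h)*(823 + l) (x(h, l) = (h - 882)*(l + 823) = (-882 + h)*(823 + l))
1/x(-742, z(-23, 9)) = 1/(-725886 - 882*(-1) + 823*(-742) - 742*(-1)) = 1/(-725886 + 882 - 610666 + 742) = 1/(-1334928) = -1/1334928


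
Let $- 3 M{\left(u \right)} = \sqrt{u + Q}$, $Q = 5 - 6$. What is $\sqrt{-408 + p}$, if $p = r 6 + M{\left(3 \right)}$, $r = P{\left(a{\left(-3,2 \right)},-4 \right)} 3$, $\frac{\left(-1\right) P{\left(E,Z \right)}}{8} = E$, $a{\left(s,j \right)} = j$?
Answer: $\frac{\sqrt{-6264 - 3 \sqrt{2}}}{3} \approx 26.391 i$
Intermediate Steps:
$Q = -1$ ($Q = 5 - 6 = -1$)
$P{\left(E,Z \right)} = - 8 E$
$M{\left(u \right)} = - \frac{\sqrt{-1 + u}}{3}$ ($M{\left(u \right)} = - \frac{\sqrt{u - 1}}{3} = - \frac{\sqrt{-1 + u}}{3}$)
$r = -48$ ($r = \left(-8\right) 2 \cdot 3 = \left(-16\right) 3 = -48$)
$p = -288 - \frac{\sqrt{2}}{3}$ ($p = \left(-48\right) 6 - \frac{\sqrt{-1 + 3}}{3} = -288 - \frac{\sqrt{2}}{3} \approx -288.47$)
$\sqrt{-408 + p} = \sqrt{-408 - \left(288 + \frac{\sqrt{2}}{3}\right)} = \sqrt{-696 - \frac{\sqrt{2}}{3}}$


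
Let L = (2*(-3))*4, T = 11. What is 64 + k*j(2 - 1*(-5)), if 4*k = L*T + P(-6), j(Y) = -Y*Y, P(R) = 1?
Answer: 13143/4 ≈ 3285.8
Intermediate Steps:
L = -24 (L = -6*4 = -24)
j(Y) = -Y**2
k = -263/4 (k = (-24*11 + 1)/4 = (-264 + 1)/4 = (1/4)*(-263) = -263/4 ≈ -65.750)
64 + k*j(2 - 1*(-5)) = 64 - (-263)*(2 - 1*(-5))**2/4 = 64 - (-263)*(2 + 5)**2/4 = 64 - (-263)*7**2/4 = 64 - (-263)*49/4 = 64 - 263/4*(-49) = 64 + 12887/4 = 13143/4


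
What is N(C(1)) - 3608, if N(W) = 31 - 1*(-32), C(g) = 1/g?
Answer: -3545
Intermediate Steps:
N(W) = 63 (N(W) = 31 + 32 = 63)
N(C(1)) - 3608 = 63 - 3608 = -3545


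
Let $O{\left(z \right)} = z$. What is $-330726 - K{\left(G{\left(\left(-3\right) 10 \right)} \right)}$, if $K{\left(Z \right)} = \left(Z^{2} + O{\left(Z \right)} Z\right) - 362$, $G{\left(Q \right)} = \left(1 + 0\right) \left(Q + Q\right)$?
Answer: $-337564$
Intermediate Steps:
$G{\left(Q \right)} = 2 Q$ ($G{\left(Q \right)} = 1 \cdot 2 Q = 2 Q$)
$K{\left(Z \right)} = -362 + 2 Z^{2}$ ($K{\left(Z \right)} = \left(Z^{2} + Z Z\right) - 362 = \left(Z^{2} + Z^{2}\right) - 362 = 2 Z^{2} - 362 = -362 + 2 Z^{2}$)
$-330726 - K{\left(G{\left(\left(-3\right) 10 \right)} \right)} = -330726 - \left(-362 + 2 \left(2 \left(\left(-3\right) 10\right)\right)^{2}\right) = -330726 - \left(-362 + 2 \left(2 \left(-30\right)\right)^{2}\right) = -330726 - \left(-362 + 2 \left(-60\right)^{2}\right) = -330726 - \left(-362 + 2 \cdot 3600\right) = -330726 - \left(-362 + 7200\right) = -330726 - 6838 = -337564$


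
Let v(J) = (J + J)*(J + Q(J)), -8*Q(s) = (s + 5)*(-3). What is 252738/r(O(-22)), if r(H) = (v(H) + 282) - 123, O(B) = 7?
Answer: 126369/160 ≈ 789.81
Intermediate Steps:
Q(s) = 15/8 + 3*s/8 (Q(s) = -(s + 5)*(-3)/8 = -(5 + s)*(-3)/8 = -(-15 - 3*s)/8 = 15/8 + 3*s/8)
v(J) = 2*J*(15/8 + 11*J/8) (v(J) = (J + J)*(J + (15/8 + 3*J/8)) = (2*J)*(15/8 + 11*J/8) = 2*J*(15/8 + 11*J/8))
r(H) = 159 + H*(15 + 11*H)/4 (r(H) = (H*(15 + 11*H)/4 + 282) - 123 = (282 + H*(15 + 11*H)/4) - 123 = 159 + H*(15 + 11*H)/4)
252738/r(O(-22)) = 252738/(159 + (1/4)*7*(15 + 11*7)) = 252738/(159 + (1/4)*7*(15 + 77)) = 252738/(159 + (1/4)*7*92) = 252738/(159 + 161) = 252738/320 = 252738*(1/320) = 126369/160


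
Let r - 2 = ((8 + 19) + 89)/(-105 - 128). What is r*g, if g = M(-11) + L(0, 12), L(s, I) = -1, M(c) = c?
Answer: -4200/233 ≈ -18.026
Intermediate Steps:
r = 350/233 (r = 2 + ((8 + 19) + 89)/(-105 - 128) = 2 + (27 + 89)/(-233) = 2 + 116*(-1/233) = 2 - 116/233 = 350/233 ≈ 1.5021)
g = -12 (g = -11 - 1 = -12)
r*g = (350/233)*(-12) = -4200/233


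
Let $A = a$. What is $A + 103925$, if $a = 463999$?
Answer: $567924$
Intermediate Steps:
$A = 463999$
$A + 103925 = 463999 + 103925 = 567924$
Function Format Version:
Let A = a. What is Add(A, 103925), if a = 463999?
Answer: 567924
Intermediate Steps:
A = 463999
Add(A, 103925) = Add(463999, 103925) = 567924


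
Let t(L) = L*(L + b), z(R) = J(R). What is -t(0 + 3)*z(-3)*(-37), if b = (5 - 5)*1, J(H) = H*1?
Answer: -999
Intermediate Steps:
J(H) = H
b = 0 (b = 0*1 = 0)
z(R) = R
t(L) = L² (t(L) = L*(L + 0) = L*L = L²)
-t(0 + 3)*z(-3)*(-37) = -(0 + 3)²*(-3)*(-37) = -3²*(-3)*(-37) = -9*(-3)*(-37) = -(-27)*(-37) = -1*999 = -999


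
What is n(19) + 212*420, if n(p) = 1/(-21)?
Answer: 1869839/21 ≈ 89040.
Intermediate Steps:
n(p) = -1/21
n(19) + 212*420 = -1/21 + 212*420 = -1/21 + 89040 = 1869839/21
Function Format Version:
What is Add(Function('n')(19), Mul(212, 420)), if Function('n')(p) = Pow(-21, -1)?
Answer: Rational(1869839, 21) ≈ 89040.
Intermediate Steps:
Function('n')(p) = Rational(-1, 21)
Add(Function('n')(19), Mul(212, 420)) = Add(Rational(-1, 21), Mul(212, 420)) = Add(Rational(-1, 21), 89040) = Rational(1869839, 21)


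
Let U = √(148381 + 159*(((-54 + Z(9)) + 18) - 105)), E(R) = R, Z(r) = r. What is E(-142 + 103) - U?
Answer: -39 - √127393 ≈ -395.92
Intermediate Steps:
U = √127393 (U = √(148381 + 159*(((-54 + 9) + 18) - 105)) = √(148381 + 159*((-45 + 18) - 105)) = √(148381 + 159*(-27 - 105)) = √(148381 + 159*(-132)) = √(148381 - 20988) = √127393 ≈ 356.92)
E(-142 + 103) - U = (-142 + 103) - √127393 = -39 - √127393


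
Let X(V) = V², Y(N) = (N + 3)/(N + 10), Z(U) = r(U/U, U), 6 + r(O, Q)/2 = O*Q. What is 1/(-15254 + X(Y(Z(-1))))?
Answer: -16/243943 ≈ -6.5589e-5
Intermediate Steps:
r(O, Q) = -12 + 2*O*Q (r(O, Q) = -12 + 2*(O*Q) = -12 + 2*O*Q)
Z(U) = -12 + 2*U (Z(U) = -12 + 2*(U/U)*U = -12 + 2*1*U = -12 + 2*U)
Y(N) = (3 + N)/(10 + N)
1/(-15254 + X(Y(Z(-1)))) = 1/(-15254 + ((3 + (-12 + 2*(-1)))/(10 + (-12 + 2*(-1))))²) = 1/(-15254 + ((3 + (-12 - 2))/(10 + (-12 - 2)))²) = 1/(-15254 + ((3 - 14)/(10 - 14))²) = 1/(-15254 + (-11/(-4))²) = 1/(-15254 + (-¼*(-11))²) = 1/(-15254 + (11/4)²) = 1/(-15254 + 121/16) = 1/(-243943/16) = -16/243943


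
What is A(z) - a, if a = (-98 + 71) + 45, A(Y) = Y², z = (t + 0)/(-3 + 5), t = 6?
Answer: -9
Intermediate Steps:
z = 3 (z = (6 + 0)/(-3 + 5) = 6/2 = 6*(½) = 3)
a = 18 (a = -27 + 45 = 18)
A(z) - a = 3² - 1*18 = 9 - 18 = -9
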